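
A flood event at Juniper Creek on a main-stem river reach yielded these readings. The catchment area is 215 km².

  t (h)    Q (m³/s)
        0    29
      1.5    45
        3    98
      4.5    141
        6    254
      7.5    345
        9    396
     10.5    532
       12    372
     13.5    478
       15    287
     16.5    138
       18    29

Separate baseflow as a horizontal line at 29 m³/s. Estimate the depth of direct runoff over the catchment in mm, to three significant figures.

Direct runoff: 0.0, 16.0, 69.0, 112.0, 225.0, 316.0, 367.0, 503.0, 343.0, 449.0, 258.0, 109.0, 0.0 m³/s; ΣQ_DR = 2767 m³/s.
V = ΣQ_DR · Δt = 2767 × 5400 s = 1.494 × 10^7 m³.
Over A = 215 km², depth = V / A = 69.5 mm.

d ≈ 69.5 mm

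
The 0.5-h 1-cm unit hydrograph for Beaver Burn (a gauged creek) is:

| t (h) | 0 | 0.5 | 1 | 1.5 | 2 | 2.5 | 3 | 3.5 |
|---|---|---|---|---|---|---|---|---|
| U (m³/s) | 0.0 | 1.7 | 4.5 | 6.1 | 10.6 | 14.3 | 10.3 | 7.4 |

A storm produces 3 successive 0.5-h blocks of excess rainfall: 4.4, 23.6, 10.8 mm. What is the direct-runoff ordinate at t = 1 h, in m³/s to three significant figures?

By discrete convolution, Q_j = Σ (P_i / 10 mm) · U_{j−i}.
At t = 1 h (j=2): Q = (4.4/10)·4.5 + (23.6/10)·1.7 + (10.8/10)·0.0 = 5.99 m³/s.

Q ≈ 5.99 m³/s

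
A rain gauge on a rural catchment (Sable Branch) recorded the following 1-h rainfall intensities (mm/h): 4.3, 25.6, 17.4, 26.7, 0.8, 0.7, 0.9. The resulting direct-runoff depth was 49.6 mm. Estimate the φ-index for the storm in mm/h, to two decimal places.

Only the 3 blocks with intensity above φ contribute runoff: 25.6, 17.4, 26.7 mm/h.
Σ(I−φ)·Δt = d  ⇒  (25.6+17.4+26.7 − 3φ)·1 = 49.6
φ = (69.70 − 49.6/1) / 3 = 6.70 mm/h.

φ ≈ 6.70 mm/h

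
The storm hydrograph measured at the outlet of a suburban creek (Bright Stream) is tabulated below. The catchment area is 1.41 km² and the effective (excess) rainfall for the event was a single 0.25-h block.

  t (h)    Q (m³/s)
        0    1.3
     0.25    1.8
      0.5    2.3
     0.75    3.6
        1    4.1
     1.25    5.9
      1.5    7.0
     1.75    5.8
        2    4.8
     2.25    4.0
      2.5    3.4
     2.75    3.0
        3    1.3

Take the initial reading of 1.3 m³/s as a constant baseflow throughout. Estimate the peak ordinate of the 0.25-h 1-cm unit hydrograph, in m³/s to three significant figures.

Direct runoff: 0.0, 0.5, 1.0, 2.3, 2.8, 4.6, 5.7, 4.5, 3.5, 2.7, 2.1, 1.7, 0.0 m³/s; ΣQ_DR = 31.40 m³/s, peak = 5.7 m³/s.
Runoff depth d = ΣQ_DR·Δt / A = 31.40 × 900 / (1.41 km²) = 20.04 mm.
The 1-cm UH is the DRH scaled by (10 mm)/d, so U_p = 5.7 × 10/20.04 = 2.84 m³/s.

U_p ≈ 2.84 m³/s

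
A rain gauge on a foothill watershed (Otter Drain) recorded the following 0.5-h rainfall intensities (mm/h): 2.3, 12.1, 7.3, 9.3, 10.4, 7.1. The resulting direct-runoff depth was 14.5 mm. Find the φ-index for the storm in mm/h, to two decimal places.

φ ≈ 3.44 mm/h

Only the 5 blocks with intensity above φ contribute runoff: 12.1, 7.3, 9.3, 10.4, 7.1 mm/h.
Σ(I−φ)·Δt = d  ⇒  (12.1+7.3+9.3+10.4+7.1 − 5φ)·0.5 = 14.5
φ = (46.20 − 14.5/0.5) / 5 = 3.44 mm/h.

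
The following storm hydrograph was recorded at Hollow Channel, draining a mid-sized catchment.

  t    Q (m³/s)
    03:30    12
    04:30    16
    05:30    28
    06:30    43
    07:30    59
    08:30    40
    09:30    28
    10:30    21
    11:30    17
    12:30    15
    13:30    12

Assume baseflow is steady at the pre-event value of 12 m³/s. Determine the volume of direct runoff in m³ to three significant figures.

Direct-runoff ordinates (Q − Q_b): 0.0, 4.0, 16.0, 31.0, 47.0, 28.0, 16.0, 9.0, 5.0, 3.0, 0.0 m³/s.
ΣQ_DR = 159.0 m³/s.
With Δt = 1 h = 3600 s, V = ΣQ_DR · Δt = 159.0 × 3600 = 5.72 × 10^5 m³.

V ≈ 5.72 × 10^5 m³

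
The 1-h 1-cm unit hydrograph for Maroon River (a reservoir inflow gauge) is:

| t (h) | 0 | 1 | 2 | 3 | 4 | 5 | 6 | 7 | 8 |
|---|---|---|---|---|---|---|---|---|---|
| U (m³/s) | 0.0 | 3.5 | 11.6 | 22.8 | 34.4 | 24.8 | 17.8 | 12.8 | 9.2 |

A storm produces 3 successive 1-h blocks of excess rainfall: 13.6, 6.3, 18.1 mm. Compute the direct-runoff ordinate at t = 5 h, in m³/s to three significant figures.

Q ≈ 96.7 m³/s

By discrete convolution, Q_j = Σ (P_i / 10 mm) · U_{j−i}.
At t = 5 h (j=5): Q = (13.6/10)·24.8 + (6.3/10)·34.4 + (18.1/10)·22.8 = 96.7 m³/s.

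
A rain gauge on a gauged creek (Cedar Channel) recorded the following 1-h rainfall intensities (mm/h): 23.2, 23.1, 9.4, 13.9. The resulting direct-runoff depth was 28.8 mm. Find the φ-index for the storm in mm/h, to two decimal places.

φ ≈ 10.47 mm/h

Only the 3 blocks with intensity above φ contribute runoff: 23.2, 23.1, 13.9 mm/h.
Σ(I−φ)·Δt = d  ⇒  (23.2+23.1+13.9 − 3φ)·1 = 28.8
φ = (60.20 − 28.8/1) / 3 = 10.47 mm/h.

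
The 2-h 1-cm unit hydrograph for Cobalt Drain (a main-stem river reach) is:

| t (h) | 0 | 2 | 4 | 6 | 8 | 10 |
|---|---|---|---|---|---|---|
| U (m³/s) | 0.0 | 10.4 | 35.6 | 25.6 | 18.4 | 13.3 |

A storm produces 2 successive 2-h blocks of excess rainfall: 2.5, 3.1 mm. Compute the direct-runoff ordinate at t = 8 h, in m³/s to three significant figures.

By discrete convolution, Q_j = Σ (P_i / 10 mm) · U_{j−i}.
At t = 8 h (j=4): Q = (2.5/10)·18.4 + (3.1/10)·25.6 = 12.5 m³/s.

Q ≈ 12.5 m³/s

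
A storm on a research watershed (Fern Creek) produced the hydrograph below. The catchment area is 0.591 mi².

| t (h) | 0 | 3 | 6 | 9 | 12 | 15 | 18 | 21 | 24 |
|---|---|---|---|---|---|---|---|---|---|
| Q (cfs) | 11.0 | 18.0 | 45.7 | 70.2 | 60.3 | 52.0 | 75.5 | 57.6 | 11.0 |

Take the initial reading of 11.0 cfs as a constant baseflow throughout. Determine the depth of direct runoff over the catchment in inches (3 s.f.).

Direct runoff: 0.0, 7.0, 34.7, 59.2, 49.3, 41.0, 64.5, 46.6, 0.0 cfs; ΣQ_DR = 302.3 cfs.
V = ΣQ_DR · Δt = 302.3 × 10800 s = 3.265 × 10^6 ft³.
Over A = 0.591 mi², depth = V / A = 2.38 in.

d ≈ 2.38 in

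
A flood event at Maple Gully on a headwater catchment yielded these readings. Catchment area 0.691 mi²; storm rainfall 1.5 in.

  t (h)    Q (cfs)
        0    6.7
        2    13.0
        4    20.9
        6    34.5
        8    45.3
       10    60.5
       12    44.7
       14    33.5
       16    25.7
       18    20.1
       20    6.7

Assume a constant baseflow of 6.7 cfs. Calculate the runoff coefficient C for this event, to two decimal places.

C ≈ 0.71

ΣQ_DR = 237.9 cfs; V = ΣQ_DR·Δt = 1.713 × 10^6 ft³.
Runoff depth d = V / A = 1.067 in.
C = d / P = 1.067 / 1.5 = 0.71.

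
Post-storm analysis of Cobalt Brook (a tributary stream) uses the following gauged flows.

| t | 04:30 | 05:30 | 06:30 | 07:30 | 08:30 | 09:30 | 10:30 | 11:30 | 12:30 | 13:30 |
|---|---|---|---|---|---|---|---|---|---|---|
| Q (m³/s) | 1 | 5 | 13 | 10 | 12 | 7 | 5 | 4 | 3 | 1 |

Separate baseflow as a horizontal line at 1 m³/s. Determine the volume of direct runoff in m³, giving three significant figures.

V ≈ 1.84 × 10^5 m³

Direct-runoff ordinates (Q − Q_b): 0.0, 4.0, 12.0, 9.0, 11.0, 6.0, 4.0, 3.0, 2.0, 0.0 m³/s.
ΣQ_DR = 51.00 m³/s.
With Δt = 1 h = 3600 s, V = ΣQ_DR · Δt = 51.00 × 3600 = 1.84 × 10^5 m³.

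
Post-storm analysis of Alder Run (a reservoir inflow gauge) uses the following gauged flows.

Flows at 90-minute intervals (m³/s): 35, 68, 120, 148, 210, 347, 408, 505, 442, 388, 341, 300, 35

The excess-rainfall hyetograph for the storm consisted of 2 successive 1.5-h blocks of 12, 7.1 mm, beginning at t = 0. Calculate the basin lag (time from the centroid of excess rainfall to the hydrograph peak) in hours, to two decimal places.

t_L ≈ 9.19 h

Centroid of excess rainfall: t_c = Σ P_i·t̄_i / ΣP_i = 1.3076 h (block centres at 0.75, 2.25 h).
Hydrograph peak occurs at t = 10.5 h, so basin lag t_L = 10.5 − 1.3076 = 9.19 h.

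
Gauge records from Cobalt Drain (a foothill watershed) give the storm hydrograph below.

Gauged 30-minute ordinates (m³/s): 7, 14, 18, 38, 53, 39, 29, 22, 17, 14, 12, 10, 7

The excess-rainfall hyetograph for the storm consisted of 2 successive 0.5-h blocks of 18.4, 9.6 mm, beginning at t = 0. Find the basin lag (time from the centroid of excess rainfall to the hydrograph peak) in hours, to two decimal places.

t_L ≈ 1.58 h

Centroid of excess rainfall: t_c = Σ P_i·t̄_i / ΣP_i = 0.4214 h (block centres at 0.25, 0.75 h).
Hydrograph peak occurs at t = 2 h, so basin lag t_L = 2 − 0.4214 = 1.58 h.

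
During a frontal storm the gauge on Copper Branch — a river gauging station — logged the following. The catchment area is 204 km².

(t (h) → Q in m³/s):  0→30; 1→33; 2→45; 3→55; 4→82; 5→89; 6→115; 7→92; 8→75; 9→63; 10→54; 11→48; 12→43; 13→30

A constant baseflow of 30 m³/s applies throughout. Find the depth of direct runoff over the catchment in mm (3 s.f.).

d ≈ 7.66 mm

Direct runoff: 0.0, 3.0, 15.0, 25.0, 52.0, 59.0, 85.0, 62.0, 45.0, 33.0, 24.0, 18.0, 13.0, 0.0 m³/s; ΣQ_DR = 434.0 m³/s.
V = ΣQ_DR · Δt = 434.0 × 3600 s = 1.562 × 10^6 m³.
Over A = 204 km², depth = V / A = 7.66 mm.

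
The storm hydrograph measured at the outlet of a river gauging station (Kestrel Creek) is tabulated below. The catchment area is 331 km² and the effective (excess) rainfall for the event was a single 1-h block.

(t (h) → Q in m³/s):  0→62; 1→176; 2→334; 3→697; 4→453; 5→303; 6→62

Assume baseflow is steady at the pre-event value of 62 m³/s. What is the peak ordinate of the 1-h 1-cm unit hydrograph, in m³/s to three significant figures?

U_p ≈ 353 m³/s

Direct runoff: 0.0, 114.0, 272.0, 635.0, 391.0, 241.0, 0.0 m³/s; ΣQ_DR = 1653 m³/s, peak = 635.0 m³/s.
Runoff depth d = ΣQ_DR·Δt / A = 1653 × 3600 / (331 km²) = 17.98 mm.
The 1-cm UH is the DRH scaled by (10 mm)/d, so U_p = 635.0 × 10/17.98 = 353 m³/s.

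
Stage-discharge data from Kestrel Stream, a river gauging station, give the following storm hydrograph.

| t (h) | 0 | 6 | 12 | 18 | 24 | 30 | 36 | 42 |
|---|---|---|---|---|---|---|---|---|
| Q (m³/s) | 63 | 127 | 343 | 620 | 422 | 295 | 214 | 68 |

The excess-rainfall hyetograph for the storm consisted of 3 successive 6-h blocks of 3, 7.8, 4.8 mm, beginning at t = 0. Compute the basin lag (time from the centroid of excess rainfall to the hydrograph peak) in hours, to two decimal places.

Centroid of excess rainfall: t_c = Σ P_i·t̄_i / ΣP_i = 9.6923 h (block centres at 3, 9, 15 h).
Hydrograph peak occurs at t = 18 h, so basin lag t_L = 18 − 9.6923 = 8.31 h.

t_L ≈ 8.31 h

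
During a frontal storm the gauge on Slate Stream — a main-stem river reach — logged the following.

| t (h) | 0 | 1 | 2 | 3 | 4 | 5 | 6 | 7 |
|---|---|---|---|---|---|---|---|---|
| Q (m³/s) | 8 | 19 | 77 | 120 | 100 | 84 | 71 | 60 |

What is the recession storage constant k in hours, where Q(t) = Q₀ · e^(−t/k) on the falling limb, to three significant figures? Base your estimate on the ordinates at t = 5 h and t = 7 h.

On the falling limb, Q drops from 84 to 60 m³/s between t = 5 h and t = 7 h (Δt = 2 h).
k = −Δt / ln(Q₂/Q₁) = −2 / ln(60/84) = 5.94 h.

k ≈ 5.94 h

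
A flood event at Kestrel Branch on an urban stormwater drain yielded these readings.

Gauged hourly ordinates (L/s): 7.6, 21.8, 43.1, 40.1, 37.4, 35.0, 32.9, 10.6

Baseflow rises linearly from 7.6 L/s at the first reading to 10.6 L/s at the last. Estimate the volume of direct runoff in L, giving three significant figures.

Direct-runoff ordinates (Q − Q_b): 0.00, 13.77, 34.64, 31.21, 28.09, 25.26, 22.73, 0.00 L/s.
ΣQ_DR = 155.7 L/s.
With Δt = 1 h = 3600 s, V = ΣQ_DR · Δt = 155.7 × 3600 = 5.61 × 10^5 L.

V ≈ 5.61 × 10^5 L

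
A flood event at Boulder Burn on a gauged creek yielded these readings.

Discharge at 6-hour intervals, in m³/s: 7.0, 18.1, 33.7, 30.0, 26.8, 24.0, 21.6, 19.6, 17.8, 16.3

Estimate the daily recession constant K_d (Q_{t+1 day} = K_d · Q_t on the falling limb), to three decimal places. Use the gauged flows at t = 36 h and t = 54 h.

K_d ≈ 0.687

Between t = 36 h and t = 54 h the flow falls from 21.6 to 16.3 m³/s over 3×6 h = 18 h.
Per-interval ratio K = (16.3/21.6)^(1/3) = 0.9104; K_d = K^(24/6) = 0.687.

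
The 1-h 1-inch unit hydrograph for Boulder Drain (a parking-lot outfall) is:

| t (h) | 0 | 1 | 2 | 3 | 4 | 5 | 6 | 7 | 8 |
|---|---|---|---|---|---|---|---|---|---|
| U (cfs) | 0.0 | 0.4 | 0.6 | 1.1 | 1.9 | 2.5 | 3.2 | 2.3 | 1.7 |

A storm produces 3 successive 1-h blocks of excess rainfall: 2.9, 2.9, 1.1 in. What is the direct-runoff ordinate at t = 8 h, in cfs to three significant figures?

Q ≈ 15.1 cfs

By discrete convolution, Q_j = Σ (P_i / 1 in) · U_{j−i}.
At t = 8 h (j=8): Q = (2.9/1)·1.7 + (2.9/1)·2.3 + (1.1/1)·3.2 = 15.1 cfs.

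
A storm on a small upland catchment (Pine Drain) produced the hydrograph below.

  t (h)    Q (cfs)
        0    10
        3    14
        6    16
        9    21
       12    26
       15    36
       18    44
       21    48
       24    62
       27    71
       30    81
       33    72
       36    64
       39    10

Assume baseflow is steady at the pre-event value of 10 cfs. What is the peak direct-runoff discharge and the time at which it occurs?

Subtracting baseflow gives direct-runoff ordinates: 0.0, 4.0, 6.0, 11.0, 16.0, 26.0, 34.0, 38.0, 52.0, 61.0, 71.0, 62.0, 54.0, 0.0 cfs.
The maximum is 71.0 cfs, occurring at the reading for t = 30 h.

Q_p = 71.0 cfs at t = 30 h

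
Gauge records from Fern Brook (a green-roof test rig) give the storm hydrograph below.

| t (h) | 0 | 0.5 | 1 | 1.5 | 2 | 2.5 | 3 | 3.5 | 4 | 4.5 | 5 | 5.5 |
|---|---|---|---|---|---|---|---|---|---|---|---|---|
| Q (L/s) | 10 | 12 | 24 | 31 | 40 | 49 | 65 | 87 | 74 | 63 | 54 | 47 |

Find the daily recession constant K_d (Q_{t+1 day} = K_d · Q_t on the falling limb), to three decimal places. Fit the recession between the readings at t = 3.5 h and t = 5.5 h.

Between t = 3.5 h and t = 5.5 h the flow falls from 87 to 47 L/s over 4×0.5 h = 2 h.
Per-interval ratio K = (47/87)^(1/4) = 0.8573; K_d = K^(24/0.5) = 0.001.

K_d ≈ 0.001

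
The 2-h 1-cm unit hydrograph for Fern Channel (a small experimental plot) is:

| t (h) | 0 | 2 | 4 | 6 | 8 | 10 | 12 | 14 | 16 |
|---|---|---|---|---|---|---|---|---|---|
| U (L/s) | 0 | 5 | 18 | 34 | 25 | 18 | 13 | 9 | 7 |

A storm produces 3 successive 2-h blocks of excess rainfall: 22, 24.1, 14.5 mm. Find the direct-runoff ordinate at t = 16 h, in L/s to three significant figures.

By discrete convolution, Q_j = Σ (P_i / 10 mm) · U_{j−i}.
At t = 16 h (j=8): Q = (22/10)·7 + (24.1/10)·9 + (14.5/10)·13 = 55.9 L/s.

Q ≈ 55.9 L/s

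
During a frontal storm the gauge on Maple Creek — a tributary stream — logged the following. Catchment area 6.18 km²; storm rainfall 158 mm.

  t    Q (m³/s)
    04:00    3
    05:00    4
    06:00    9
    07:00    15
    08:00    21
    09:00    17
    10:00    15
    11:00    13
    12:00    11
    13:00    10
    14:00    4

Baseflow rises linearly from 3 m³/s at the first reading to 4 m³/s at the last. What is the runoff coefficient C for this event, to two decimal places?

C ≈ 0.31

ΣQ_DR = 83.50 m³/s; V = ΣQ_DR·Δt = 3.006 × 10^5 m³.
Runoff depth d = V / A = 48.64 mm.
C = d / P = 48.64 / 158 = 0.31.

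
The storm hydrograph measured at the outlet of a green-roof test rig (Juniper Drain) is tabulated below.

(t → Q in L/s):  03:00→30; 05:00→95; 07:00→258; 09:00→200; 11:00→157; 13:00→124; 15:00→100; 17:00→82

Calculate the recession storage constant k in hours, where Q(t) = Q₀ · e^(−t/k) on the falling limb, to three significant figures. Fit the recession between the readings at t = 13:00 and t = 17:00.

On the falling limb, Q drops from 124 to 82 L/s between t = 13:00 and t = 17:00 (Δt = 4 h).
k = −Δt / ln(Q₂/Q₁) = −4 / ln(82/124) = 9.67 h.

k ≈ 9.67 h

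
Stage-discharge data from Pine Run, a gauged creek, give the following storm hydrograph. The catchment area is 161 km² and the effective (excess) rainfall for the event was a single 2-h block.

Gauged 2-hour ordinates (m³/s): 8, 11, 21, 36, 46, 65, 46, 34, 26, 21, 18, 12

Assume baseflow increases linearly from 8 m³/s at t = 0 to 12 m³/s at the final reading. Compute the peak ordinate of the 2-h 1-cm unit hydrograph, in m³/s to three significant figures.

Direct runoff: 0.00, 2.64, 12.27, 26.91, 36.55, 55.18, 35.82, 23.45, 15.09, 9.73, 6.36, 0.00 m³/s; ΣQ_DR = 224.0 m³/s, peak = 55.18 m³/s.
Runoff depth d = ΣQ_DR·Δt / A = 224.0 × 7200 / (161 km²) = 10.02 mm.
The 1-cm UH is the DRH scaled by (10 mm)/d, so U_p = 55.18 × 10/10.02 = 55.1 m³/s.

U_p ≈ 55.1 m³/s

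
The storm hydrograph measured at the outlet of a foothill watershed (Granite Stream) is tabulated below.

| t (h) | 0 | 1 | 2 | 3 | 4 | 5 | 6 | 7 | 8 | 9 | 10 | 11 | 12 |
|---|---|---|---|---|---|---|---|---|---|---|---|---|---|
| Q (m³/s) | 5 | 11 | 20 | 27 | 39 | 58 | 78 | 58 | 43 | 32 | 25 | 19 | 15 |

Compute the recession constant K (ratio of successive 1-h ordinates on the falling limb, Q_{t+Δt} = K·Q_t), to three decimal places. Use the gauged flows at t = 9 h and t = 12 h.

K ≈ 0.777

Using the recession-limb readings at t = 9 h and t = 12 h: Q falls from 32 to 15 m³/s over 3 intervals.
K = (Q₂/Q₁)^(1/3) = (15/32)^(1/3) = 0.777.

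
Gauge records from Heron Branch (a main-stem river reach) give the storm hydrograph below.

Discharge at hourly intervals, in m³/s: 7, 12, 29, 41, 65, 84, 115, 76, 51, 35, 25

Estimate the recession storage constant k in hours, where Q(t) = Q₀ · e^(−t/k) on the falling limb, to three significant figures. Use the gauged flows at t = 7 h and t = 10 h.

On the falling limb, Q drops from 76 to 25 m³/s between t = 7 h and t = 10 h (Δt = 3 h).
k = −Δt / ln(Q₂/Q₁) = −3 / ln(25/76) = 2.70 h.

k ≈ 2.70 h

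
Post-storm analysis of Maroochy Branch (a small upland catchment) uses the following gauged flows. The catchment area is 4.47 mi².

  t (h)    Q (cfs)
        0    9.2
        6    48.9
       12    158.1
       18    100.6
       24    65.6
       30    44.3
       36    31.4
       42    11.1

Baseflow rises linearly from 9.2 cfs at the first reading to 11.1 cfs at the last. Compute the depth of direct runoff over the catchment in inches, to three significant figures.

d ≈ 0.807 in

Direct runoff: 0.00, 39.43, 148.36, 90.59, 55.31, 33.74, 20.57, 0.00 cfs; ΣQ_DR = 388.0 cfs.
V = ΣQ_DR · Δt = 388.0 × 21600 s = 8.381 × 10^6 ft³.
Over A = 4.47 mi², depth = V / A = 0.807 in.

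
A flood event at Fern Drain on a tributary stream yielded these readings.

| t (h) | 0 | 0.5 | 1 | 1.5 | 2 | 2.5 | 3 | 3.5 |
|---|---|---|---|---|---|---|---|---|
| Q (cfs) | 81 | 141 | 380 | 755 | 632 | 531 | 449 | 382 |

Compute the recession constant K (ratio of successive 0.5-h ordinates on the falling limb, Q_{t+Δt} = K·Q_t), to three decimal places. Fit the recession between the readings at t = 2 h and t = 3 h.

Using the recession-limb readings at t = 2 h and t = 3 h: Q falls from 632 to 449 cfs over 2 intervals.
K = (Q₂/Q₁)^(1/2) = (449/632)^(1/2) = 0.843.

K ≈ 0.843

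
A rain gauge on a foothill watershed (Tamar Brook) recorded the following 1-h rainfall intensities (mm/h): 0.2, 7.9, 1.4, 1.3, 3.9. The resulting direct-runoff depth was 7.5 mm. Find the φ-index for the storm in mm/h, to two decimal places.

φ ≈ 2.15 mm/h

Only the 2 blocks with intensity above φ contribute runoff: 7.9, 3.9 mm/h.
Σ(I−φ)·Δt = d  ⇒  (7.9+3.9 − 2φ)·1 = 7.5
φ = (11.80 − 7.5/1) / 2 = 2.15 mm/h.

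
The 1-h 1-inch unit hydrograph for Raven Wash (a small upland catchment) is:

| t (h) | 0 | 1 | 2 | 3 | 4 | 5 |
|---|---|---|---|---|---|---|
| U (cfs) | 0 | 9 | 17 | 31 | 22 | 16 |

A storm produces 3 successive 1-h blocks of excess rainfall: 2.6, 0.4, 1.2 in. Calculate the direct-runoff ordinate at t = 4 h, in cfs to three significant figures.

Q ≈ 90.0 cfs

By discrete convolution, Q_j = Σ (P_i / 1 in) · U_{j−i}.
At t = 4 h (j=4): Q = (2.6/1)·22 + (0.4/1)·31 + (1.2/1)·17 = 90.0 cfs.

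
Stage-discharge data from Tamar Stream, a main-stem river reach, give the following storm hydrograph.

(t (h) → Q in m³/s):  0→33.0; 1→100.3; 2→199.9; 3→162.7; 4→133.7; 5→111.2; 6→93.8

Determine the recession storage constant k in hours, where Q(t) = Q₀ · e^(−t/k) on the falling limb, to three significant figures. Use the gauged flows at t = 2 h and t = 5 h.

On the falling limb, Q drops from 199.9 to 111.2 m³/s between t = 2 h and t = 5 h (Δt = 3 h).
k = −Δt / ln(Q₂/Q₁) = −3 / ln(111.2/199.9) = 5.12 h.

k ≈ 5.12 h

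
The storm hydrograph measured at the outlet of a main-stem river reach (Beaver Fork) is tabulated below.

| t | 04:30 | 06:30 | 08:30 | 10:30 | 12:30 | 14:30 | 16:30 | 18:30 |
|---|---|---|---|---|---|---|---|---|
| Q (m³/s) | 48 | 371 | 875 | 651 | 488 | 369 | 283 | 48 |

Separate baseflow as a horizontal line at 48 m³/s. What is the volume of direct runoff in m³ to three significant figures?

Direct-runoff ordinates (Q − Q_b): 0.0, 323.0, 827.0, 603.0, 440.0, 321.0, 235.0, 0.0 m³/s.
ΣQ_DR = 2749 m³/s.
With Δt = 2 h = 7200 s, V = ΣQ_DR · Δt = 2749 × 7200 = 1.98 × 10^7 m³.

V ≈ 1.98 × 10^7 m³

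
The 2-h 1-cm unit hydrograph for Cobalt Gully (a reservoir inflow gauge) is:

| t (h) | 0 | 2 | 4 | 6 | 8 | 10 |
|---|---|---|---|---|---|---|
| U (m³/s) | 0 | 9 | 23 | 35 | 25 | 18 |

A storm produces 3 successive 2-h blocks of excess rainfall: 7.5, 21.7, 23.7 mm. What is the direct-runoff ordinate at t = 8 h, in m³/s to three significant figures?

By discrete convolution, Q_j = Σ (P_i / 10 mm) · U_{j−i}.
At t = 8 h (j=4): Q = (7.5/10)·25 + (21.7/10)·35 + (23.7/10)·23 = 149 m³/s.

Q ≈ 149 m³/s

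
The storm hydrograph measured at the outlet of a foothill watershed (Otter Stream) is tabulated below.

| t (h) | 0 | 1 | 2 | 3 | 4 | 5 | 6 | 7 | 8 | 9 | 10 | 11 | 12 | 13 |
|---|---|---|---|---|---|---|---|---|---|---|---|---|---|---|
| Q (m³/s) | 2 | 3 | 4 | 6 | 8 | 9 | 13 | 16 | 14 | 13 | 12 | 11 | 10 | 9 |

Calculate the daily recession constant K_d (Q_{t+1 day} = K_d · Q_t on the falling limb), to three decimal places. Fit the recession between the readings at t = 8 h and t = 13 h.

K_d ≈ 0.120

Between t = 8 h and t = 13 h the flow falls from 14 to 9 m³/s over 5×1 h = 5 h.
Per-interval ratio K = (9/14)^(1/5) = 0.9154; K_d = K^(24/1) = 0.120.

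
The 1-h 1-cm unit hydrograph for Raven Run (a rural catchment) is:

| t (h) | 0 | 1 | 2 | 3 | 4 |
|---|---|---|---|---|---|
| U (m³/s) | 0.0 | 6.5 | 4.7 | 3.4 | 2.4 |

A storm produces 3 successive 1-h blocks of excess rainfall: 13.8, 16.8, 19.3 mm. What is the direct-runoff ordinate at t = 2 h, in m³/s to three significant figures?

By discrete convolution, Q_j = Σ (P_i / 10 mm) · U_{j−i}.
At t = 2 h (j=2): Q = (13.8/10)·4.7 + (16.8/10)·6.5 + (19.3/10)·0.0 = 17.4 m³/s.

Q ≈ 17.4 m³/s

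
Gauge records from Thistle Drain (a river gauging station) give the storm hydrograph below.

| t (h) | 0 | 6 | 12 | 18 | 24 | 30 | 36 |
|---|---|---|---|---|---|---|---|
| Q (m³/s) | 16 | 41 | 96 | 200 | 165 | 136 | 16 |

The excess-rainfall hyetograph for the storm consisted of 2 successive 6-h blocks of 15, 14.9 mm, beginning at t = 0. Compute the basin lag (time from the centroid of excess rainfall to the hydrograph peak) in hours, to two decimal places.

Centroid of excess rainfall: t_c = Σ P_i·t̄_i / ΣP_i = 5.9900 h (block centres at 3, 9 h).
Hydrograph peak occurs at t = 18 h, so basin lag t_L = 18 − 5.9900 = 12.01 h.

t_L ≈ 12.01 h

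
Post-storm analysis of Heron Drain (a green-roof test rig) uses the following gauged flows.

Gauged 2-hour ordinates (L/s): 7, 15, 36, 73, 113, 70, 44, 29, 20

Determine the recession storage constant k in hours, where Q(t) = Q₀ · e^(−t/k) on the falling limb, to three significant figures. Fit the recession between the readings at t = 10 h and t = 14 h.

On the falling limb, Q drops from 70 to 29 L/s between t = 10 h and t = 14 h (Δt = 4 h).
k = −Δt / ln(Q₂/Q₁) = −4 / ln(29/70) = 4.54 h.

k ≈ 4.54 h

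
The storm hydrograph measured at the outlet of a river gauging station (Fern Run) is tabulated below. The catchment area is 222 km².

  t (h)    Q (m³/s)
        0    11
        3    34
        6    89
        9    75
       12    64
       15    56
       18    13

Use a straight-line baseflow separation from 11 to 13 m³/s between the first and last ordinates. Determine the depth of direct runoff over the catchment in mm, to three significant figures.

Direct runoff: 0.00, 22.67, 77.33, 63.00, 51.67, 43.33, 0.00 m³/s; ΣQ_DR = 258.0 m³/s.
V = ΣQ_DR · Δt = 258.0 × 10800 s = 2.786 × 10^6 m³.
Over A = 222 km², depth = V / A = 12.6 mm.

d ≈ 12.6 mm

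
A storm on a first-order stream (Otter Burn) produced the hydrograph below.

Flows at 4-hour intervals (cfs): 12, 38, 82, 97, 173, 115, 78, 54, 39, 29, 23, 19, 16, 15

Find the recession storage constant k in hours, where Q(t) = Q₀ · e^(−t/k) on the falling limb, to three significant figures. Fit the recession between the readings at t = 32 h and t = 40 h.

k ≈ 15.1 h

On the falling limb, Q drops from 39 to 23 cfs between t = 32 h and t = 40 h (Δt = 8 h).
k = −Δt / ln(Q₂/Q₁) = −8 / ln(23/39) = 15.1 h.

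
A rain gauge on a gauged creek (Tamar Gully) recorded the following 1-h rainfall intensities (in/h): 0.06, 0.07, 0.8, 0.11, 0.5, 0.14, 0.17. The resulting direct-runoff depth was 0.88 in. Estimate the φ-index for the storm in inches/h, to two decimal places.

Only the 2 blocks with intensity above φ contribute runoff: 0.8, 0.5 in/h.
Σ(I−φ)·Δt = d  ⇒  (0.8+0.5 − 2φ)·1 = 0.88
φ = (1.300 − 0.88/1) / 2 = 0.21 in/h.

φ ≈ 0.21 in/h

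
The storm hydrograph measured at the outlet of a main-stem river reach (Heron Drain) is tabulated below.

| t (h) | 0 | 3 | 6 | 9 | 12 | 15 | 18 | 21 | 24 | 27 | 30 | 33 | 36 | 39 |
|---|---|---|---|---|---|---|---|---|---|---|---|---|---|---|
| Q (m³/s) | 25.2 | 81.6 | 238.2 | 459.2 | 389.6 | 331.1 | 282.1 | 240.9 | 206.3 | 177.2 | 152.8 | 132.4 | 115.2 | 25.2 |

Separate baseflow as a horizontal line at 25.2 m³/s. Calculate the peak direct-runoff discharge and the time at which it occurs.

Q_p = 434.0 m³/s at t = 9 h

Subtracting baseflow gives direct-runoff ordinates: 0.0, 56.4, 213.0, 434.0, 364.4, 305.9, 256.9, 215.7, 181.1, 152.0, 127.6, 107.2, 90.0, 0.0 m³/s.
The maximum is 434.0 m³/s, occurring at the reading for t = 9 h.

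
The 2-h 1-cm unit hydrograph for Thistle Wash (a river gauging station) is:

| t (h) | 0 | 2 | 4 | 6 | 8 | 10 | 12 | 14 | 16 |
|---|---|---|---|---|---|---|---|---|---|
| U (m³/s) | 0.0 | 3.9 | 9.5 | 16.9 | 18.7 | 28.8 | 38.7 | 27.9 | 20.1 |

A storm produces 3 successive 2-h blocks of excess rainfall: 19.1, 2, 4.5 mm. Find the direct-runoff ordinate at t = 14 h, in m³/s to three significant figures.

By discrete convolution, Q_j = Σ (P_i / 10 mm) · U_{j−i}.
At t = 14 h (j=7): Q = (19.1/10)·27.9 + (2/10)·38.7 + (4.5/10)·28.8 = 74.0 m³/s.

Q ≈ 74.0 m³/s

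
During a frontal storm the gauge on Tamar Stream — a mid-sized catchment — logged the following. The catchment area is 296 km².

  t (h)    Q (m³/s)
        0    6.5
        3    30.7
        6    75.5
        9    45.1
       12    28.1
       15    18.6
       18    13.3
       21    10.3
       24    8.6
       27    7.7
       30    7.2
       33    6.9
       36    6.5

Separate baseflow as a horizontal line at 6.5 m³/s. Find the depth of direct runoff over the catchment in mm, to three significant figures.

Direct runoff: 0.0, 24.2, 69.0, 38.6, 21.6, 12.1, 6.8, 3.8, 2.1, 1.2, 0.7, 0.4, 0.0 m³/s; ΣQ_DR = 180.5 m³/s.
V = ΣQ_DR · Δt = 180.5 × 10800 s = 1.949 × 10^6 m³.
Over A = 296 km², depth = V / A = 6.59 mm.

d ≈ 6.59 mm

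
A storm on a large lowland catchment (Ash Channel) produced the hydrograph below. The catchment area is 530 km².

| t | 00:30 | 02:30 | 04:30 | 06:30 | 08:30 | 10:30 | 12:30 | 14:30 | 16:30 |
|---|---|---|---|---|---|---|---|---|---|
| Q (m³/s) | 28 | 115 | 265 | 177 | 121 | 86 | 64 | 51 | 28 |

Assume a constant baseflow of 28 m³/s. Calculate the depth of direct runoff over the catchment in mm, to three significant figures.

Direct runoff: 0.0, 87.0, 237.0, 149.0, 93.0, 58.0, 36.0, 23.0, 0.0 m³/s; ΣQ_DR = 683.0 m³/s.
V = ΣQ_DR · Δt = 683.0 × 7200 s = 4.918 × 10^6 m³.
Over A = 530 km², depth = V / A = 9.28 mm.

d ≈ 9.28 mm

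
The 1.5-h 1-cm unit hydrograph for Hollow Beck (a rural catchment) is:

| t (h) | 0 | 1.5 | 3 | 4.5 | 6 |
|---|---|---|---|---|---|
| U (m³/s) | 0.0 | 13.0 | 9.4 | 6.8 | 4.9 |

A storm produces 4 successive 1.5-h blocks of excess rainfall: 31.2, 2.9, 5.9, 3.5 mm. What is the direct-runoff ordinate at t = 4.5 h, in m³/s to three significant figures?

Q ≈ 31.6 m³/s

By discrete convolution, Q_j = Σ (P_i / 10 mm) · U_{j−i}.
At t = 4.5 h (j=3): Q = (31.2/10)·6.8 + (2.9/10)·9.4 + (5.9/10)·13.0 + (3.5/10)·0.0 = 31.6 m³/s.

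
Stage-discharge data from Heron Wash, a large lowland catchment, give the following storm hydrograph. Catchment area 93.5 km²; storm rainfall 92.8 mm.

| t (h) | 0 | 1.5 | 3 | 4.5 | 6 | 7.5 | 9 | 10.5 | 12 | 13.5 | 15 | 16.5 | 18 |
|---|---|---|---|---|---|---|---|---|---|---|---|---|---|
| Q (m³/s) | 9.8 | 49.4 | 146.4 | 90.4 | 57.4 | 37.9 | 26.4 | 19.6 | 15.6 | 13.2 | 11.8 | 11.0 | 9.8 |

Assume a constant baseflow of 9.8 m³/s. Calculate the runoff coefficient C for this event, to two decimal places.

ΣQ_DR = 371.3 m³/s; V = ΣQ_DR·Δt = 2.005 × 10^6 m³.
Runoff depth d = V / A = 21.44 mm.
C = d / P = 21.44 / 92.8 = 0.23.

C ≈ 0.23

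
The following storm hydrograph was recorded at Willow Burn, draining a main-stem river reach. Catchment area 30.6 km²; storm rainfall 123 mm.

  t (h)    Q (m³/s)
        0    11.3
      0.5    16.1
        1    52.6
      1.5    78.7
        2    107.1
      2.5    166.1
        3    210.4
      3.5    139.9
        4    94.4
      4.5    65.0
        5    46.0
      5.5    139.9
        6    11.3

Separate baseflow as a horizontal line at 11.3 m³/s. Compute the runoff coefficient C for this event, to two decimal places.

C ≈ 0.47

ΣQ_DR = 991.9 m³/s; V = ΣQ_DR·Δt = 1.785 × 10^6 m³.
Runoff depth d = V / A = 58.35 mm.
C = d / P = 58.35 / 123 = 0.47.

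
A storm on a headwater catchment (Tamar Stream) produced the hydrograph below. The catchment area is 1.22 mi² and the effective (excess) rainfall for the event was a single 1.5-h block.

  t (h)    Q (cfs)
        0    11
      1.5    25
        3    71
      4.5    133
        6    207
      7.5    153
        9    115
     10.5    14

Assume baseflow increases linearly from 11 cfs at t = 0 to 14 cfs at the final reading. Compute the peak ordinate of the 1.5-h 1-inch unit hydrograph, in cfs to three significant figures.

U_p ≈ 162 cfs

Direct runoff: 0.00, 13.57, 59.14, 120.71, 194.29, 139.86, 101.43, 0.00 cfs; ΣQ_DR = 629.0 cfs, peak = 194.29 cfs.
Runoff depth d = ΣQ_DR·Δt / A = 629.0 × 5400 / (1.22 mi²) = 1.198 in.
The 1-inch UH is the DRH scaled by (1 in)/d, so U_p = 194.29 × 1/1.198 = 162 cfs.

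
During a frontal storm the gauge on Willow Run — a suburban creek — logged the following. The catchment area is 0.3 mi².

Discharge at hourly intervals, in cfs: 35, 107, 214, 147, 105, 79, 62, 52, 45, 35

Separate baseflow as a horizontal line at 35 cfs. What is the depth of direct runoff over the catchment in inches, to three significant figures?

Direct runoff: 0.0, 72.0, 179.0, 112.0, 70.0, 44.0, 27.0, 17.0, 10.0, 0.0 cfs; ΣQ_DR = 531.0 cfs.
V = ΣQ_DR · Δt = 531.0 × 3600 s = 1.912 × 10^6 ft³.
Over A = 0.3 mi², depth = V / A = 2.74 in.

d ≈ 2.74 in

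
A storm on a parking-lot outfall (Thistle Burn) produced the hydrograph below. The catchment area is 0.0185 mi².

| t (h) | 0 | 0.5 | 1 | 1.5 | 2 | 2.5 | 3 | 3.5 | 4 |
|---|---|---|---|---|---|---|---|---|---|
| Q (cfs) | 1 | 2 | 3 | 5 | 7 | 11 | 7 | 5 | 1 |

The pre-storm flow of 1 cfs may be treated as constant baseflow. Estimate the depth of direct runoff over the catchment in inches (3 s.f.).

d ≈ 1.38 in

Direct runoff: 0.0, 1.0, 2.0, 4.0, 6.0, 10.0, 6.0, 4.0, 0.0 cfs; ΣQ_DR = 33.00 cfs.
V = ΣQ_DR · Δt = 33.00 × 1800 s = 59400 ft³.
Over A = 0.0185 mi², depth = V / A = 1.38 in.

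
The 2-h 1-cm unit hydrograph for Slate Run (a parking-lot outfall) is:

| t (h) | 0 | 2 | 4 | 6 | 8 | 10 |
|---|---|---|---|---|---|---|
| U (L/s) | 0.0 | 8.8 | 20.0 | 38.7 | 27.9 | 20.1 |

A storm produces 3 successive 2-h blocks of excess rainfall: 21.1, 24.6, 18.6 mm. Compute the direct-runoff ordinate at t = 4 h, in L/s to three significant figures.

By discrete convolution, Q_j = Σ (P_i / 10 mm) · U_{j−i}.
At t = 4 h (j=2): Q = (21.1/10)·20.0 + (24.6/10)·8.8 + (18.6/10)·0.0 = 63.8 L/s.

Q ≈ 63.8 L/s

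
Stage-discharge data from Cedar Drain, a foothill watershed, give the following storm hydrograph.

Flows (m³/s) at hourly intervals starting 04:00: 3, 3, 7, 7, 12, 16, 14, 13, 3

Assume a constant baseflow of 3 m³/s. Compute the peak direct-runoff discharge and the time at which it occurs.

Q_p = 13.0 m³/s at t = 09:00

Subtracting baseflow gives direct-runoff ordinates: 0.0, 0.0, 4.0, 4.0, 9.0, 13.0, 11.0, 10.0, 0.0 m³/s.
The maximum is 13.0 m³/s, occurring at the reading for t = 09:00.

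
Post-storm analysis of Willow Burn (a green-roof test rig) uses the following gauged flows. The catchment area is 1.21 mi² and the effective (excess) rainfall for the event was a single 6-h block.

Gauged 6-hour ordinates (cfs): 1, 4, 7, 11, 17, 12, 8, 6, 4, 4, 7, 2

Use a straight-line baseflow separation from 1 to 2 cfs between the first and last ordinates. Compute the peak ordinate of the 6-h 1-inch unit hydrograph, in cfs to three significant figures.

U_p ≈ 31.3 cfs

Direct runoff: 0.00, 2.91, 5.82, 9.73, 15.64, 10.55, 6.45, 4.36, 2.27, 2.18, 5.09, 0.00 cfs; ΣQ_DR = 65.00 cfs, peak = 15.64 cfs.
Runoff depth d = ΣQ_DR·Δt / A = 65.00 × 21600 / (1.21 mi²) = 0.4995 in.
The 1-inch UH is the DRH scaled by (1 in)/d, so U_p = 15.64 × 1/0.4995 = 31.3 cfs.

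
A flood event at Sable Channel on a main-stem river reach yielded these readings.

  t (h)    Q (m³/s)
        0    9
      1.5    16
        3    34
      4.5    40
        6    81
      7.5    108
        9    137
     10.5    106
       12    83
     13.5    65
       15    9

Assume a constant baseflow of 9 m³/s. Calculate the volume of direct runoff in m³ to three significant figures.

Direct-runoff ordinates (Q − Q_b): 0.0, 7.0, 25.0, 31.0, 72.0, 99.0, 128.0, 97.0, 74.0, 56.0, 0.0 m³/s.
ΣQ_DR = 589.0 m³/s.
With Δt = 1.5 h = 5400 s, V = ΣQ_DR · Δt = 589.0 × 5400 = 3.18 × 10^6 m³.

V ≈ 3.18 × 10^6 m³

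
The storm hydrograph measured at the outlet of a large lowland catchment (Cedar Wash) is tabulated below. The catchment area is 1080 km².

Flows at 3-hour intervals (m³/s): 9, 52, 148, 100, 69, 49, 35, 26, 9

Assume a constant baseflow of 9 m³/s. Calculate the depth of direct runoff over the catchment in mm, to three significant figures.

Direct runoff: 0.0, 43.0, 139.0, 91.0, 60.0, 40.0, 26.0, 17.0, 0.0 m³/s; ΣQ_DR = 416.0 m³/s.
V = ΣQ_DR · Δt = 416.0 × 10800 s = 4.493 × 10^6 m³.
Over A = 1080 km², depth = V / A = 4.16 mm.

d ≈ 4.16 mm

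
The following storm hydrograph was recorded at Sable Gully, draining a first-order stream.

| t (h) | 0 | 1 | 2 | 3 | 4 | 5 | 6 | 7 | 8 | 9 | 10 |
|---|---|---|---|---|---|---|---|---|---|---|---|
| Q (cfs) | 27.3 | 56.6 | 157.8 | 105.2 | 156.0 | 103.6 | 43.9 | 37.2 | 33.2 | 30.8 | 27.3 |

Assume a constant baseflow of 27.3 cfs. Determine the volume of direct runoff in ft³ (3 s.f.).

V ≈ 1.72 × 10^6 ft³

Direct-runoff ordinates (Q − Q_b): 0.0, 29.3, 130.5, 77.9, 128.7, 76.3, 16.6, 9.9, 5.9, 3.5, 0.0 cfs.
ΣQ_DR = 478.6 cfs.
With Δt = 1 h = 3600 s, V = ΣQ_DR · Δt = 478.6 × 3600 = 1.72 × 10^6 ft³.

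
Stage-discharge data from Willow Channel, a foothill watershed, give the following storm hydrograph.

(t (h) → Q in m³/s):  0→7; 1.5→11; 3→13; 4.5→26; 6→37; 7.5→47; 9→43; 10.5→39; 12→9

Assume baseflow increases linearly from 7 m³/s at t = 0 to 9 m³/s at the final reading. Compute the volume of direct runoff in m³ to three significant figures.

V ≈ 8.64 × 10^5 m³

Direct-runoff ordinates (Q − Q_b): 0.00, 3.75, 5.50, 18.25, 29.00, 38.75, 34.50, 30.25, 0.00 m³/s.
ΣQ_DR = 160.0 m³/s.
With Δt = 1.5 h = 5400 s, V = ΣQ_DR · Δt = 160.0 × 5400 = 8.64 × 10^5 m³.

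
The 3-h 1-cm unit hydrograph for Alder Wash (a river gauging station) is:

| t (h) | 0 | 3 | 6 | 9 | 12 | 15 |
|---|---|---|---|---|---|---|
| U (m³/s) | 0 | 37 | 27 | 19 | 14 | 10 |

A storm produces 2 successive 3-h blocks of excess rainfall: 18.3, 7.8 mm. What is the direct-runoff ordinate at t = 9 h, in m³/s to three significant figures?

By discrete convolution, Q_j = Σ (P_i / 10 mm) · U_{j−i}.
At t = 9 h (j=3): Q = (18.3/10)·19 + (7.8/10)·27 = 55.8 m³/s.

Q ≈ 55.8 m³/s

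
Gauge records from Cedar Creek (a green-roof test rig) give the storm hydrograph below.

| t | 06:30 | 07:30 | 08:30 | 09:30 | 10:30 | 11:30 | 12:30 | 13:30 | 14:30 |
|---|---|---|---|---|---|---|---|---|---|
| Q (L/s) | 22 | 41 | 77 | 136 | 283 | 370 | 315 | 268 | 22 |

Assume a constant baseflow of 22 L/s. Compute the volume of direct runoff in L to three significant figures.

Direct-runoff ordinates (Q − Q_b): 0.0, 19.0, 55.0, 114.0, 261.0, 348.0, 293.0, 246.0, 0.0 L/s.
ΣQ_DR = 1336 L/s.
With Δt = 1 h = 3600 s, V = ΣQ_DR · Δt = 1336 × 3600 = 4.81 × 10^6 L.

V ≈ 4.81 × 10^6 L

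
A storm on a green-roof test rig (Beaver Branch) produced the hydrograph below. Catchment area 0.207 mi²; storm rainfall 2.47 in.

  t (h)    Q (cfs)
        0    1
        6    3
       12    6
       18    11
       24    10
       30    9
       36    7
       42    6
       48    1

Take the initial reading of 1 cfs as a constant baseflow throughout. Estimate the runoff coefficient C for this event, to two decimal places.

C ≈ 0.82

ΣQ_DR = 45.00 cfs; V = ΣQ_DR·Δt = 9.720 × 10^5 ft³.
Runoff depth d = V / A = 2.021 in.
C = d / P = 2.021 / 2.47 = 0.82.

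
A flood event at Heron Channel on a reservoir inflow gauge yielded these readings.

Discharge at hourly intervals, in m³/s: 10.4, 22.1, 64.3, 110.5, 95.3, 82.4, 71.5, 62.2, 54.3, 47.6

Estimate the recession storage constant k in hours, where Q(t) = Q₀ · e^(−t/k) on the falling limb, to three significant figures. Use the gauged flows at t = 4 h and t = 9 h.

On the falling limb, Q drops from 95.3 to 47.6 m³/s between t = 4 h and t = 9 h (Δt = 5 h).
k = −Δt / ln(Q₂/Q₁) = −5 / ln(47.6/95.3) = 7.20 h.

k ≈ 7.20 h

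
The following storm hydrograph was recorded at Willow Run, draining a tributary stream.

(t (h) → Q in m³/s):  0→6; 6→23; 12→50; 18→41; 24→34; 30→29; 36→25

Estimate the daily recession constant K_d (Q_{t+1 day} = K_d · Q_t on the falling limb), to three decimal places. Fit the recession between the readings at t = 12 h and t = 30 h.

K_d ≈ 0.484

Between t = 12 h and t = 30 h the flow falls from 50 to 29 m³/s over 3×6 h = 18 h.
Per-interval ratio K = (29/50)^(1/3) = 0.8340; K_d = K^(24/6) = 0.484.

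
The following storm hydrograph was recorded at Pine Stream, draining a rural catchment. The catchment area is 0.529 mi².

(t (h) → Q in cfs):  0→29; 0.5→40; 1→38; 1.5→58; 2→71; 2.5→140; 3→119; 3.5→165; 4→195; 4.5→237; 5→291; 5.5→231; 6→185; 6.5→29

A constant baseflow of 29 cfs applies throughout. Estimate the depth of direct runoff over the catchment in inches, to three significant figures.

d ≈ 2.08 in

Direct runoff: 0.0, 11.0, 9.0, 29.0, 42.0, 111.0, 90.0, 136.0, 166.0, 208.0, 262.0, 202.0, 156.0, 0.0 cfs; ΣQ_DR = 1422 cfs.
V = ΣQ_DR · Δt = 1422 × 1800 s = 2.560 × 10^6 ft³.
Over A = 0.529 mi², depth = V / A = 2.08 in.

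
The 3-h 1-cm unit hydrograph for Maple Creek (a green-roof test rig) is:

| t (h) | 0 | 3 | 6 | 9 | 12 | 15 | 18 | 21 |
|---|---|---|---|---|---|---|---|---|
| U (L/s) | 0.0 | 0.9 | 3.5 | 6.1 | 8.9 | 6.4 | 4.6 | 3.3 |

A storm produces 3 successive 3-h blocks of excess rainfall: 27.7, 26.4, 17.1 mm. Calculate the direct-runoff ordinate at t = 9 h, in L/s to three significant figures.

Q ≈ 27.7 L/s

By discrete convolution, Q_j = Σ (P_i / 10 mm) · U_{j−i}.
At t = 9 h (j=3): Q = (27.7/10)·6.1 + (26.4/10)·3.5 + (17.1/10)·0.9 = 27.7 L/s.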